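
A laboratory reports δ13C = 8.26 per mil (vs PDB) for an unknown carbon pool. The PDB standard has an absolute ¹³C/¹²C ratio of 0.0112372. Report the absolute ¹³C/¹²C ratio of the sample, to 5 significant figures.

0.011330

R_sample = R_standard × (δ13C/1000 + 1)
R_sample = 0.0112372 × (8.26/1000 + 1) = 0.0112372 × 1.008260
R_sample = 0.0113300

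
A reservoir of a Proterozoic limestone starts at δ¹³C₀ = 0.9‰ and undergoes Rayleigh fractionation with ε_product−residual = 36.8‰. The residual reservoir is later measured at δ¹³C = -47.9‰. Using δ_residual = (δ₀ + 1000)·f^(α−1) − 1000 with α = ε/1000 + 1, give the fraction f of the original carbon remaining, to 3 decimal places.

0.257

α − 1 = ε/1000 = 0.0368
(δ_res + 1000)/(δ₀ + 1000) = (-47.9 + 1000)/(0.9 + 1000) = 952.1/1000.9 = 0.951244
f = 0.951244^(1/0.0368) = exp(ln(0.951244)/0.0368) = exp(-0.04998/0.0368)
f = exp(-1.3583) = 0.2571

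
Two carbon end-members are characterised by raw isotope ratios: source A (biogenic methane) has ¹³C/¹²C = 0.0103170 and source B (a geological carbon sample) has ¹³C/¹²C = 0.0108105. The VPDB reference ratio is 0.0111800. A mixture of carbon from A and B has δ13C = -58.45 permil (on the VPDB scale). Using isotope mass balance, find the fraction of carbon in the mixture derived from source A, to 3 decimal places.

0.575

δ_A = (0.0103170/0.0111800 − 1)×1000 = (0.922809 − 1)×1000 = -77.191 permil
δ_B = (0.0108105/0.0111800 − 1)×1000 = (0.966950 − 1)×1000 = -33.050 permil
f_A = (δ_mix − δ_B)/(δ_A − δ_B) = (-58.45 − (-33.050))/(-77.191 − (-33.050))
f_A = -25.400 / -44.141 = 0.5754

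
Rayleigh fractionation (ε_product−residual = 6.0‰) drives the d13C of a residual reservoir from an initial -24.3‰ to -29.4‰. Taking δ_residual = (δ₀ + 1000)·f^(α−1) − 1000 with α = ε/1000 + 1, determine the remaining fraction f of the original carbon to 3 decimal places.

0.418

α − 1 = ε/1000 = 0.0060
(δ_res + 1000)/(δ₀ + 1000) = (-29.4 + 1000)/(-24.3 + 1000) = 970.6/975.7 = 0.994773
f = 0.994773^(1/0.0060) = exp(ln(0.994773)/0.0060) = exp(-0.00524/0.0060)
f = exp(-0.8735) = 0.4175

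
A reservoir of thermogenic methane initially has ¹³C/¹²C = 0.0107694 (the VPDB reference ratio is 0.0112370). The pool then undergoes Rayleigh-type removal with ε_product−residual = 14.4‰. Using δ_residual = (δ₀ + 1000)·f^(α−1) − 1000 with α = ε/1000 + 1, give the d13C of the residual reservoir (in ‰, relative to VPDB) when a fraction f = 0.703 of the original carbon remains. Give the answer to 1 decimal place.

-46.5‰

δ₀ = (0.0107694/0.0112370 − 1)×1000 = (0.958387 − 1)×1000 = -41.613‰
α − 1 = ε/1000 = 0.0144
f^(α−1) = 0.703^(0.0144) = 0.994938
δ_res = (-41.613 + 1000) × 0.994938 − 1000 = 953.536 − 1000 = -46.46‰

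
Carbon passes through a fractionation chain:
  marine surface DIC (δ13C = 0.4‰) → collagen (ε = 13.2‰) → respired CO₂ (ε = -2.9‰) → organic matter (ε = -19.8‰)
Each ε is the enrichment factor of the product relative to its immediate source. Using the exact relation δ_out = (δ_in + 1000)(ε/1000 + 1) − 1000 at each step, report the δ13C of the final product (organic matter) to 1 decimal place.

step 1: δ = (0.40 + 1000)·(13.2/1000 + 1) − 1000 = 13.61‰
step 2: δ = (13.61 + 1000)·(-2.9/1000 + 1) − 1000 = 10.67‰
step 3: δ = (10.67 + 1000)·(-19.8/1000 + 1) − 1000 = -9.35‰

-9.3‰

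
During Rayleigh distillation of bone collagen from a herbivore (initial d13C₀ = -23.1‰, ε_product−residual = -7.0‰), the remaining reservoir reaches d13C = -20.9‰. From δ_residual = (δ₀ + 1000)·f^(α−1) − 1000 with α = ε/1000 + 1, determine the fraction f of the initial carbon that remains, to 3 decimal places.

α − 1 = ε/1000 = -0.0070
(δ_res + 1000)/(δ₀ + 1000) = (-20.9 + 1000)/(-23.1 + 1000) = 979.1/976.9 = 1.002252
f = 1.002252^(1/-0.0070) = exp(ln(1.002252)/-0.0070) = exp(0.00225/-0.0070)
f = exp(-0.3214) = 0.7252

0.725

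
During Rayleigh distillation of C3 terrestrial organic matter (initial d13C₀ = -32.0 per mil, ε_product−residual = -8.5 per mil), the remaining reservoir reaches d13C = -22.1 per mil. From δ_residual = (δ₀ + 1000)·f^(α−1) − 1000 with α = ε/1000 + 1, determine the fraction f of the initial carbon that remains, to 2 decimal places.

α − 1 = ε/1000 = -0.0085
(δ_res + 1000)/(δ₀ + 1000) = (-22.1 + 1000)/(-32.0 + 1000) = 977.9/968.0 = 1.010227
f = 1.010227^(1/-0.0085) = exp(ln(1.010227)/-0.0085) = exp(0.01018/-0.0085)
f = exp(-1.1971) = 0.3021

0.30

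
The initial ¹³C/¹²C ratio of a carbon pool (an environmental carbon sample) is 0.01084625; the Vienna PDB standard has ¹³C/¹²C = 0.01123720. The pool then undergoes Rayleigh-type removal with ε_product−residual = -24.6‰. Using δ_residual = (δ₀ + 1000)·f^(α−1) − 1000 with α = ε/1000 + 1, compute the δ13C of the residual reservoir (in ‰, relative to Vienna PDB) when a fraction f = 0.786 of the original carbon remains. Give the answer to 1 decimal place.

δ₀ = (0.01084625/0.01123720 − 1)×1000 = (0.965209 − 1)×1000 = -34.791‰
α − 1 = ε/1000 = -0.0246
f^(α−1) = 0.786^(-0.0246) = 1.005941
δ_res = (-34.791 + 1000) × 1.005941 − 1000 = 970.944 − 1000 = -29.06‰

-29.1‰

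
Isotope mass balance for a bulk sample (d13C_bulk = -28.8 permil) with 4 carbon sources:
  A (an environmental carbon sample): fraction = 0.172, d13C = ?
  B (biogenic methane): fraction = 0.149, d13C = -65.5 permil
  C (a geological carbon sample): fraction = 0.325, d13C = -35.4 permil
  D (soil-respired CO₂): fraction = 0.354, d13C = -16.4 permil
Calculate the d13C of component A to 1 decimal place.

Isotope mass balance: δ_bulk = Σ fᵢ·δᵢ.
-28.8 = 0.172×δ_A + 0.149×(-65.5) + 0.325×(-35.4) + 0.354×(-16.4)
0.172·δ_A = -28.8 − (-27.070) = -1.730
δ_A = -1.730 / 0.172 = -10.06 permil

-10.1 permil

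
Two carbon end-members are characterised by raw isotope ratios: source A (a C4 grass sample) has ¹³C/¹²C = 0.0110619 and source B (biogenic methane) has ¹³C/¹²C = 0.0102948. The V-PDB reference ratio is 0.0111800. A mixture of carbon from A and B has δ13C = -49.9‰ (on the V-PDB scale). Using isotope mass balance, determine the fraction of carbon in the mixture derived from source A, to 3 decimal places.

δ_A = (0.0110619/0.0111800 − 1)×1000 = (0.989436 − 1)×1000 = -10.564‰
δ_B = (0.0102948/0.0111800 − 1)×1000 = (0.920823 − 1)×1000 = -79.177‰
f_A = (δ_mix − δ_B)/(δ_A − δ_B) = (-49.9 − (-79.177))/(-10.564 − (-79.177))
f_A = 29.277 / 68.614 = 0.4267

0.427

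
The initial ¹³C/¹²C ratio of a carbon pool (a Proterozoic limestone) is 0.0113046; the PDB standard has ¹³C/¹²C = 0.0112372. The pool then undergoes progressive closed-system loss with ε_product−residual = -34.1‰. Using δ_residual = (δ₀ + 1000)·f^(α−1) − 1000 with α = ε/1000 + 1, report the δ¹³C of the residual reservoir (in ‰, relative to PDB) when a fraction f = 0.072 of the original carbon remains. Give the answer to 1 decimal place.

δ₀ = (0.0113046/0.0112372 − 1)×1000 = (1.005998 − 1)×1000 = 5.998‰
α − 1 = ε/1000 = -0.0341
f^(α−1) = 0.072^(-0.0341) = 1.093868
δ_res = (5.998 + 1000) × 1.093868 − 1000 = 1100.429 − 1000 = 100.43‰

100.4‰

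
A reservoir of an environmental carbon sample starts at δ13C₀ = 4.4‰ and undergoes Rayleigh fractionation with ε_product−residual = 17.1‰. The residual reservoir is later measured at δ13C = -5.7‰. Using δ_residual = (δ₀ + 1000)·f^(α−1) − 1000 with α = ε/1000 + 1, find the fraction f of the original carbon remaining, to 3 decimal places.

0.554

α − 1 = ε/1000 = 0.0171
(δ_res + 1000)/(δ₀ + 1000) = (-5.7 + 1000)/(4.4 + 1000) = 994.3/1004.4 = 0.989944
f = 0.989944^(1/0.0171) = exp(ln(0.989944)/0.0171) = exp(-0.01011/0.0171)
f = exp(-0.5910) = 0.5538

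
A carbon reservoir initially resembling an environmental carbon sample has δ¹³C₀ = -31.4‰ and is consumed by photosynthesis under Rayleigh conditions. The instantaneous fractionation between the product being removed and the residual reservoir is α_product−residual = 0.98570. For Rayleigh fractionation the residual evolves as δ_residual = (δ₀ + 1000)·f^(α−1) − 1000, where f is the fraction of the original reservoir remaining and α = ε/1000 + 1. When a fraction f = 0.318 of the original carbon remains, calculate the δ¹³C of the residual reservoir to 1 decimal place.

Rayleigh residual: δ_res = (δ₀ + 1000)·f^(α−1) − 1000
α − 1 = -0.01430
f^(α−1) = 0.318^(-0.01430) = 1.016519
δ_res = (-31.4 + 1000) × 1.016519 − 1000 = 984.600 − 1000 = -15.40‰

-15.4‰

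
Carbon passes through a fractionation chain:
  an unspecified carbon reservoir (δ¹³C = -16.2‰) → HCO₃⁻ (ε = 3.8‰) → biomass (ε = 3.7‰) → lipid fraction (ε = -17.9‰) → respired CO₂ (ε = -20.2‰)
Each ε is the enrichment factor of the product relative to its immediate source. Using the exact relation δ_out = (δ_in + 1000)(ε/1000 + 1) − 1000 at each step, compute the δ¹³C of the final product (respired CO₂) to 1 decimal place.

-46.2‰

step 1: δ = (-16.20 + 1000)·(3.8/1000 + 1) − 1000 = -12.46‰
step 2: δ = (-12.46 + 1000)·(3.7/1000 + 1) − 1000 = -8.81‰
step 3: δ = (-8.81 + 1000)·(-17.9/1000 + 1) − 1000 = -26.55‰
step 4: δ = (-26.55 + 1000)·(-20.2/1000 + 1) − 1000 = -46.21‰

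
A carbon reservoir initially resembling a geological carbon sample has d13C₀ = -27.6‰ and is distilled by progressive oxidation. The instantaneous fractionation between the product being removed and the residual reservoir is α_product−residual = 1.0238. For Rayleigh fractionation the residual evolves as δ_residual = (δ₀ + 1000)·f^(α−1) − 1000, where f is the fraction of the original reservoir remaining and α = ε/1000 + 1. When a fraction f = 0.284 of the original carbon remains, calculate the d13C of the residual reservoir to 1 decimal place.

-56.3‰

Rayleigh residual: δ_res = (δ₀ + 1000)·f^(α−1) − 1000
α − 1 = 0.02380
f^(α−1) = 0.284^(0.02380) = 0.970485
δ_res = (-27.6 + 1000) × 0.970485 − 1000 = 943.700 − 1000 = -56.30‰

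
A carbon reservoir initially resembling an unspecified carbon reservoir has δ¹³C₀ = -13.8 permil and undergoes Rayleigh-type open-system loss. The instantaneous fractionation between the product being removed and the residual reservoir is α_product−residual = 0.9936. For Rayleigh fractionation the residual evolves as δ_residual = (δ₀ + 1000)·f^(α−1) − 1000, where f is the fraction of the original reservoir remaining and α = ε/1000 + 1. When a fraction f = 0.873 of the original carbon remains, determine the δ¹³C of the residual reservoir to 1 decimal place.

Rayleigh residual: δ_res = (δ₀ + 1000)·f^(α−1) − 1000
α − 1 = -0.00640
f^(α−1) = 0.873^(-0.00640) = 1.000870
δ_res = (-13.8 + 1000) × 1.000870 − 1000 = 987.058 − 1000 = -12.94 permil

-12.9 permil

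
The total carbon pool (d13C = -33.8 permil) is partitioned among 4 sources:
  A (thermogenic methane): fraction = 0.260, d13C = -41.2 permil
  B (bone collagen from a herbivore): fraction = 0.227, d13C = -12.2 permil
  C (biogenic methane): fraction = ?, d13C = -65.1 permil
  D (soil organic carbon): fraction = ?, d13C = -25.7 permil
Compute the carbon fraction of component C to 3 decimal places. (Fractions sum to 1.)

Let f_C and f_D be the unknown fractions; fractions sum to 1 so f_C + f_D = 0.513.
Mass balance: Σ fᵢ·δᵢ = δ_bulk ⇒ f_C·(-65.1) + f_D·(-25.7) = -33.8 − (-13.481) = -20.319
Substitute f_D = 0.513 − f_C:
f_C·(-65.1 − -25.7) = -20.319 − 0.513×(-25.7) = -7.134
f_C = -7.134 / -39.4 = 0.1811

0.181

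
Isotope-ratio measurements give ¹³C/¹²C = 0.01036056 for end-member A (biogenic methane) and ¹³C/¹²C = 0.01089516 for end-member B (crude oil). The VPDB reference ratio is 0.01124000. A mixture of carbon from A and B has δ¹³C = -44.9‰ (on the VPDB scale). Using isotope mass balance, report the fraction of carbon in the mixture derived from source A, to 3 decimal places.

δ_A = (0.01036056/0.01124000 − 1)×1000 = (0.921758 − 1)×1000 = -78.242‰
δ_B = (0.01089516/0.01124000 − 1)×1000 = (0.969320 − 1)×1000 = -30.680‰
f_A = (δ_mix − δ_B)/(δ_A − δ_B) = (-44.9 − (-30.680))/(-78.242 − (-30.680))
f_A = -14.220 / -47.562 = 0.2990

0.299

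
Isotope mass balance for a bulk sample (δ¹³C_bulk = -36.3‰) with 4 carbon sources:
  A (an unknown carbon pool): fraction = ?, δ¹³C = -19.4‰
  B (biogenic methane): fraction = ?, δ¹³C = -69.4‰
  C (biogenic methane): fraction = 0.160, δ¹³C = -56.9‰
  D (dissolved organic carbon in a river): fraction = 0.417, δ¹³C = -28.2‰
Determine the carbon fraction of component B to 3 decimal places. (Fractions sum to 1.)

Let f_B and f_A be the unknown fractions; fractions sum to 1 so f_B + f_A = 0.423.
Mass balance: Σ fᵢ·δᵢ = δ_bulk ⇒ f_B·(-69.4) + f_A·(-19.4) = -36.3 − (-20.863) = -15.437
Substitute f_A = 0.423 − f_B:
f_B·(-69.4 − -19.4) = -15.437 − 0.423×(-19.4) = -7.230
f_B = -7.230 / -50.0 = 0.1446

0.145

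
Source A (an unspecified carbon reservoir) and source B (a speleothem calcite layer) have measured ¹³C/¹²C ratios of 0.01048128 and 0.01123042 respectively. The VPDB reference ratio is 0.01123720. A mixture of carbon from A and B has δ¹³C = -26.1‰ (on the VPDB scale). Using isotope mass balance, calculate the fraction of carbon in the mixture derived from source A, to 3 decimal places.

0.382

δ_A = (0.01048128/0.01123720 − 1)×1000 = (0.932731 − 1)×1000 = -67.269‰
δ_B = (0.01123042/0.01123720 − 1)×1000 = (0.999397 − 1)×1000 = -0.603‰
f_A = (δ_mix − δ_B)/(δ_A − δ_B) = (-26.1 − (-0.603))/(-67.269 − (-0.603))
f_A = -25.497 / -66.666 = 0.3825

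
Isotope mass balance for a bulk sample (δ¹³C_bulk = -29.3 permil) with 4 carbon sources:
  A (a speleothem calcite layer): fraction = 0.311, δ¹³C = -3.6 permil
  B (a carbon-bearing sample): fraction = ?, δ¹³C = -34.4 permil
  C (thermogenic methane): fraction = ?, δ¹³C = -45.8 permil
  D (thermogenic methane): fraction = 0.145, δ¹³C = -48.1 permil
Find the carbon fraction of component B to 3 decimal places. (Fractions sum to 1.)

Let f_B and f_C be the unknown fractions; fractions sum to 1 so f_B + f_C = 0.544.
Mass balance: Σ fᵢ·δᵢ = δ_bulk ⇒ f_B·(-34.4) + f_C·(-45.8) = -29.3 − (-8.094) = -21.206
Substitute f_C = 0.544 − f_B:
f_B·(-34.4 − -45.8) = -21.206 − 0.544×(-45.8) = 3.709
f_B = 3.709 / 11.4 = 0.3254

0.325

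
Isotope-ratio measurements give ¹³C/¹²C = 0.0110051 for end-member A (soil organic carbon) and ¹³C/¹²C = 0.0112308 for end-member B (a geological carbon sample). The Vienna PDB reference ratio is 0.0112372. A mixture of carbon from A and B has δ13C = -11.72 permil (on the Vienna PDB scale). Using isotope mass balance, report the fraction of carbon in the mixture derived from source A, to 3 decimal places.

δ_A = (0.0110051/0.0112372 − 1)×1000 = (0.979345 − 1)×1000 = -20.655 permil
δ_B = (0.0112308/0.0112372 − 1)×1000 = (0.999430 − 1)×1000 = -0.570 permil
f_A = (δ_mix − δ_B)/(δ_A − δ_B) = (-11.72 − (-0.570))/(-20.655 − (-0.570))
f_A = -11.150 / -20.085 = 0.5552

0.555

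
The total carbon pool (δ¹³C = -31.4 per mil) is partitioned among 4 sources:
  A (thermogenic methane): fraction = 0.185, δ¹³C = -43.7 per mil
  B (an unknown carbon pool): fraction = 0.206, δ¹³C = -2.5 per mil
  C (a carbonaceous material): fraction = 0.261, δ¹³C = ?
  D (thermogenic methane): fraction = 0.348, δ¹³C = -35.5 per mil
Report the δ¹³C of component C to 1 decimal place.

Isotope mass balance: δ_bulk = Σ fᵢ·δᵢ.
-31.4 = 0.185×(-43.7) + 0.206×(-2.5) + 0.261×δ_C + 0.348×(-35.5)
0.261·δ_C = -31.4 − (-20.953) = -10.447
δ_C = -10.447 / 0.261 = -40.02 per mil

-40.0 per mil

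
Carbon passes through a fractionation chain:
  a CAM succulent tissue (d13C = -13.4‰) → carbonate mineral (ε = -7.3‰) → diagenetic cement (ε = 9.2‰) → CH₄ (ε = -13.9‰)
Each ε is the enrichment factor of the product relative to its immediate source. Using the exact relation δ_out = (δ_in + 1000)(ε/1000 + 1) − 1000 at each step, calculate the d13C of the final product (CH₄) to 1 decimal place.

step 1: δ = (-13.40 + 1000)·(-7.3/1000 + 1) − 1000 = -20.60‰
step 2: δ = (-20.60 + 1000)·(9.2/1000 + 1) − 1000 = -11.59‰
step 3: δ = (-11.59 + 1000)·(-13.9/1000 + 1) − 1000 = -25.33‰

-25.3‰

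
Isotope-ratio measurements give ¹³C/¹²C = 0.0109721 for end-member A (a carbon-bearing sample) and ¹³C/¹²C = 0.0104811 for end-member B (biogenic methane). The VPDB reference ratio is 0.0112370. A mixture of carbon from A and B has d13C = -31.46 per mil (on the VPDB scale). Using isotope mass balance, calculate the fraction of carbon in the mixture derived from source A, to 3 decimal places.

δ_A = (0.0109721/0.0112370 − 1)×1000 = (0.976426 − 1)×1000 = -23.574 per mil
δ_B = (0.0104811/0.0112370 − 1)×1000 = (0.932731 − 1)×1000 = -67.269 per mil
f_A = (δ_mix − δ_B)/(δ_A − δ_B) = (-31.46 − (-67.269))/(-23.574 − (-67.269))
f_A = 35.809 / 43.695 = 0.8195

0.820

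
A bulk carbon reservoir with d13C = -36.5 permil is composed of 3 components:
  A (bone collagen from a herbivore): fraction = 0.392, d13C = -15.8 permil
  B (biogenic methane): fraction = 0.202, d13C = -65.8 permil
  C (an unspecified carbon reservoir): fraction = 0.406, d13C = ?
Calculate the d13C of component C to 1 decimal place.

Isotope mass balance: δ_bulk = Σ fᵢ·δᵢ.
-36.5 = 0.392×(-15.8) + 0.202×(-65.8) + 0.406×δ_C
0.406·δ_C = -36.5 − (-19.485) = -17.015
δ_C = -17.015 / 0.406 = -41.91 permil

-41.9 permil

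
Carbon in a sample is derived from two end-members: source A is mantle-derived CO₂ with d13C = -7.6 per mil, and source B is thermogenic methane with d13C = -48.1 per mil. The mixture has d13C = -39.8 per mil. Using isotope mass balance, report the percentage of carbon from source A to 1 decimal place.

20.5%

δ_mix = f_A·δ_A + (1 − f_A)·δ_B  ⇒  f_A = (δ_mix − δ_B)/(δ_A − δ_B)
f_A = (-39.8 − (-48.1)) / (-7.6 − (-48.1))
f_A = 8.3 / 40.5 = 0.2049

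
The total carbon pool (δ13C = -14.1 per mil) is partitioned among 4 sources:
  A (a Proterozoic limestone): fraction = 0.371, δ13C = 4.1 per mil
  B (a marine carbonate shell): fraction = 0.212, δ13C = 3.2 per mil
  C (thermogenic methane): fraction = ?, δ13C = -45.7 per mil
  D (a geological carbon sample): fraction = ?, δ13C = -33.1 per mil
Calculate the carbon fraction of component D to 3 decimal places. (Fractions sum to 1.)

0.219

Let f_D and f_C be the unknown fractions; fractions sum to 1 so f_D + f_C = 0.417.
Mass balance: Σ fᵢ·δᵢ = δ_bulk ⇒ f_D·(-33.1) + f_C·(-45.7) = -14.1 − (2.200) = -16.299
Substitute f_C = 0.417 − f_D:
f_D·(-33.1 − -45.7) = -16.299 − 0.417×(-45.7) = 2.757
f_D = 2.757 / 12.6 = 0.2188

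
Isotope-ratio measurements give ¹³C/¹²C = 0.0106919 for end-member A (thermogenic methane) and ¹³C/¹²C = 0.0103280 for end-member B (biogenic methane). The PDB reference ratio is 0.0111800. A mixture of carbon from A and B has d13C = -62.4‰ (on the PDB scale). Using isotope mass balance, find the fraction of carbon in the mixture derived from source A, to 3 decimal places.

0.424

δ_A = (0.0106919/0.0111800 − 1)×1000 = (0.956342 − 1)×1000 = -43.658‰
δ_B = (0.0103280/0.0111800 − 1)×1000 = (0.923792 − 1)×1000 = -76.208‰
f_A = (δ_mix − δ_B)/(δ_A − δ_B) = (-62.4 − (-76.208))/(-43.658 − (-76.208))
f_A = 13.808 / 32.549 = 0.4242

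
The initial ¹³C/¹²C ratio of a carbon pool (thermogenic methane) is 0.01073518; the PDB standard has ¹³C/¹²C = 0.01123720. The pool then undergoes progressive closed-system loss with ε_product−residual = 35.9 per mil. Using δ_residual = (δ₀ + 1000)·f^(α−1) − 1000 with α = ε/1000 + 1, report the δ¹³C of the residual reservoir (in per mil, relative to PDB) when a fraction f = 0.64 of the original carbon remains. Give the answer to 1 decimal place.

-59.9 per mil

δ₀ = (0.01073518/0.01123720 − 1)×1000 = (0.955325 − 1)×1000 = -44.675 per mil
α − 1 = ε/1000 = 0.0359
f^(α−1) = 0.64^(0.0359) = 0.984106
δ_res = (-44.675 + 1000) × 0.984106 − 1000 = 940.141 − 1000 = -59.86 per mil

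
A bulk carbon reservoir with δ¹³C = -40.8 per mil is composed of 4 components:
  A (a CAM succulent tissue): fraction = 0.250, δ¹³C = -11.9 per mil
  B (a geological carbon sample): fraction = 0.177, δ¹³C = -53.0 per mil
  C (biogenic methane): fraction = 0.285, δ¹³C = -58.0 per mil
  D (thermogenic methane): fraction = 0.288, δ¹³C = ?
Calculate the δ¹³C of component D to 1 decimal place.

-41.4 per mil

Isotope mass balance: δ_bulk = Σ fᵢ·δᵢ.
-40.8 = 0.250×(-11.9) + 0.177×(-53.0) + 0.285×(-58.0) + 0.288×δ_D
0.288·δ_D = -40.8 − (-28.886) = -11.914
δ_D = -11.914 / 0.288 = -41.37 per mil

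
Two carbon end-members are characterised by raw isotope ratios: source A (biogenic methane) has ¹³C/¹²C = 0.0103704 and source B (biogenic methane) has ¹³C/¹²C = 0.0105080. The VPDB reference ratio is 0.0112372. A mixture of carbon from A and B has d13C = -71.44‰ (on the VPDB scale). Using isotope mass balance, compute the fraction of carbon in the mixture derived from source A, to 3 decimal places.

0.535

δ_A = (0.0103704/0.0112372 − 1)×1000 = (0.922863 − 1)×1000 = -77.137‰
δ_B = (0.0105080/0.0112372 − 1)×1000 = (0.935108 − 1)×1000 = -64.892‰
f_A = (δ_mix − δ_B)/(δ_A − δ_B) = (-71.44 − (-64.892))/(-77.137 − (-64.892))
f_A = -6.548 / -12.245 = 0.5348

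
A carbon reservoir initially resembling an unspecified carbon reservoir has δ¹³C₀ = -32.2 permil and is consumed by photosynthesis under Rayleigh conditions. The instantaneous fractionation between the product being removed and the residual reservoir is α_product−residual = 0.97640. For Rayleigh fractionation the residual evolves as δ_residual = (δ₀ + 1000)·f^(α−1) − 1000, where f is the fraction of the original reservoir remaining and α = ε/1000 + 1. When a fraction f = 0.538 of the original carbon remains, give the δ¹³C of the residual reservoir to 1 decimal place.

-17.9 permil

Rayleigh residual: δ_res = (δ₀ + 1000)·f^(α−1) − 1000
α − 1 = -0.02360
f^(α−1) = 0.538^(-0.02360) = 1.014737
δ_res = (-32.2 + 1000) × 1.014737 − 1000 = 982.063 − 1000 = -17.94 permil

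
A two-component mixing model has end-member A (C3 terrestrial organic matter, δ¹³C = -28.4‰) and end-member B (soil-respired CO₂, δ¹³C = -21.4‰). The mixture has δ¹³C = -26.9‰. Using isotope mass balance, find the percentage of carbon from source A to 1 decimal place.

78.6%

δ_mix = f_A·δ_A + (1 − f_A)·δ_B  ⇒  f_A = (δ_mix − δ_B)/(δ_A − δ_B)
f_A = (-26.9 − (-21.4)) / (-28.4 − (-21.4))
f_A = -5.5 / -7.0 = 0.7857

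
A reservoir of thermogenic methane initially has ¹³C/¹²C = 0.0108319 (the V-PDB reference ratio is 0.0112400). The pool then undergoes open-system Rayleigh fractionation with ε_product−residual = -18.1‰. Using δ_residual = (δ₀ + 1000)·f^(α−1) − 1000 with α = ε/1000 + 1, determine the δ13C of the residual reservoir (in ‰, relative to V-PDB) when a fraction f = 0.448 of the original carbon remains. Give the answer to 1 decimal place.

-22.2‰

δ₀ = (0.0108319/0.0112400 − 1)×1000 = (0.963692 − 1)×1000 = -36.308‰
α − 1 = ε/1000 = -0.0181
f^(α−1) = 0.448^(-0.0181) = 1.014640
δ_res = (-36.308 + 1000) × 1.014640 − 1000 = 977.800 − 1000 = -22.20‰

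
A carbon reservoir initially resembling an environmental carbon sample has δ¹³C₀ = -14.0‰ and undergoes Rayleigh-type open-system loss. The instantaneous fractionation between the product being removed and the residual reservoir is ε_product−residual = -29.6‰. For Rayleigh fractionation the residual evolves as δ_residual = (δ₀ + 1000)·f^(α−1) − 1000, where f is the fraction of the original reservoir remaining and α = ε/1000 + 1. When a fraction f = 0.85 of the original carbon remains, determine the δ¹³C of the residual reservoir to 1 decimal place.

Rayleigh residual: δ_res = (δ₀ + 1000)·f^(α−1) − 1000
α = ε/1000 + 1 = 0.97040, so α − 1 = -0.02960
f^(α−1) = 0.85^(-0.02960) = 1.004822
δ_res = (-14.0 + 1000) × 1.004822 − 1000 = 990.755 − 1000 = -9.25‰

-9.2‰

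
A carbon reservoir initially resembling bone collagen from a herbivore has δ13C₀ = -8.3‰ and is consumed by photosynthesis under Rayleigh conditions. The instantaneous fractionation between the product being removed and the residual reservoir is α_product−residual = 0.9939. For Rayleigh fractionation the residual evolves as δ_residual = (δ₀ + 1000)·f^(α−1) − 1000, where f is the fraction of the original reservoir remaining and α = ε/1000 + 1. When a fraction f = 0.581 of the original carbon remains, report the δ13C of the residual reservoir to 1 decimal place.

-5.0‰

Rayleigh residual: δ_res = (δ₀ + 1000)·f^(α−1) − 1000
α − 1 = -0.00610
f^(α−1) = 0.581^(-0.00610) = 1.003318
δ_res = (-8.3 + 1000) × 1.003318 − 1000 = 994.990 − 1000 = -5.01‰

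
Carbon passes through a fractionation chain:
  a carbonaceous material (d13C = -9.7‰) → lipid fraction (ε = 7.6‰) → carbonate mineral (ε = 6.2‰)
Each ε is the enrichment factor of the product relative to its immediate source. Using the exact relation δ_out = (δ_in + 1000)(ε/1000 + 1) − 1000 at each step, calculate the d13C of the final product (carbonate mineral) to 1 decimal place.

step 1: δ = (-9.70 + 1000)·(7.6/1000 + 1) − 1000 = -2.17‰
step 2: δ = (-2.17 + 1000)·(6.2/1000 + 1) − 1000 = 4.01‰

4.0‰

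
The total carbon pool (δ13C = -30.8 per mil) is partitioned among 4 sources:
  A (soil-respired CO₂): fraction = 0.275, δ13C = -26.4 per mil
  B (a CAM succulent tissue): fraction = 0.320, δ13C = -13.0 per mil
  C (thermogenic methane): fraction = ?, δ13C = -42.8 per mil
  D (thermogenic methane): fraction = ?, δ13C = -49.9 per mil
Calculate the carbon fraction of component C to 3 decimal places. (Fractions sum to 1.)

0.117

Let f_C and f_D be the unknown fractions; fractions sum to 1 so f_C + f_D = 0.405.
Mass balance: Σ fᵢ·δᵢ = δ_bulk ⇒ f_C·(-42.8) + f_D·(-49.9) = -30.8 − (-11.420) = -19.380
Substitute f_D = 0.405 − f_C:
f_C·(-42.8 − -49.9) = -19.380 − 0.405×(-49.9) = 0.829
f_C = 0.829 / 7.1 = 0.1168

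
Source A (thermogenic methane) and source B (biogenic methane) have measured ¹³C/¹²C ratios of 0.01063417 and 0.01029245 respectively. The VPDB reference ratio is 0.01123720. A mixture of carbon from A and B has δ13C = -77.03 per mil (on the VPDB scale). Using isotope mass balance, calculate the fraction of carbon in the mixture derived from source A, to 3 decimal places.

0.232

δ_A = (0.01063417/0.01123720 − 1)×1000 = (0.946336 − 1)×1000 = -53.664 per mil
δ_B = (0.01029245/0.01123720 − 1)×1000 = (0.915927 − 1)×1000 = -84.073 per mil
f_A = (δ_mix − δ_B)/(δ_A − δ_B) = (-77.03 − (-84.073))/(-53.664 − (-84.073))
f_A = 7.043 / 30.410 = 0.2316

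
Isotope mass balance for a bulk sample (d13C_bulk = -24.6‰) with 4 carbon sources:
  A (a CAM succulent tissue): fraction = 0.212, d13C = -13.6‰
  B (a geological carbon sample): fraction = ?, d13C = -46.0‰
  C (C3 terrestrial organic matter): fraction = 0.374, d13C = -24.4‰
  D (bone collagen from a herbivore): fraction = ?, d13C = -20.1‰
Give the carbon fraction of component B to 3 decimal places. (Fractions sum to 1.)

0.165

Let f_B and f_D be the unknown fractions; fractions sum to 1 so f_B + f_D = 0.414.
Mass balance: Σ fᵢ·δᵢ = δ_bulk ⇒ f_B·(-46.0) + f_D·(-20.1) = -24.6 − (-12.009) = -12.591
Substitute f_D = 0.414 − f_B:
f_B·(-46.0 − -20.1) = -12.591 − 0.414×(-20.1) = -4.270
f_B = -4.270 / -25.9 = 0.1649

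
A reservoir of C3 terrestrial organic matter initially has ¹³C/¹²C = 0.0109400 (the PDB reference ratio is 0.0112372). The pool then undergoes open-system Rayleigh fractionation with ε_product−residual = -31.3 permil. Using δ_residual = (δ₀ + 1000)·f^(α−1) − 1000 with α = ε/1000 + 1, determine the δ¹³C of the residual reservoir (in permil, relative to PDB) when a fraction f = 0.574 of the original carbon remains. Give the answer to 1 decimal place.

δ₀ = (0.0109400/0.0112372 − 1)×1000 = (0.973552 − 1)×1000 = -26.448 permil
α − 1 = ε/1000 = -0.0313
f^(α−1) = 0.574^(-0.0313) = 1.017527
δ_res = (-26.448 + 1000) × 1.017527 − 1000 = 990.616 − 1000 = -9.38 permil

-9.4 permil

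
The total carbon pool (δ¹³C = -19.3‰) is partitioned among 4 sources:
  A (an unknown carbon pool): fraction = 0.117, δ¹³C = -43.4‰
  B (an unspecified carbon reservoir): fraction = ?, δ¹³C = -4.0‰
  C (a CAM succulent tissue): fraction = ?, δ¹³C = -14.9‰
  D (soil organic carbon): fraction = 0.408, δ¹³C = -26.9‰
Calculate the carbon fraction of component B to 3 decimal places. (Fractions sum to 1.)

0.351

Let f_B and f_C be the unknown fractions; fractions sum to 1 so f_B + f_C = 0.475.
Mass balance: Σ fᵢ·δᵢ = δ_bulk ⇒ f_B·(-4.0) + f_C·(-14.9) = -19.3 − (-16.053) = -3.247
Substitute f_C = 0.475 − f_B:
f_B·(-4.0 − -14.9) = -3.247 − 0.475×(-14.9) = 3.830
f_B = 3.830 / 10.9 = 0.3514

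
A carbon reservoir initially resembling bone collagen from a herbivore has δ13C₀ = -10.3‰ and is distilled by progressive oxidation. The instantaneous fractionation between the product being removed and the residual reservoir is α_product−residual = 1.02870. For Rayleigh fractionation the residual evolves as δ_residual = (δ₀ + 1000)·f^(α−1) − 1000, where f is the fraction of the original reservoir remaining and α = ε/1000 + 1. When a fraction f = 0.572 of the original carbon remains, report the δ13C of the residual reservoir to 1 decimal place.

-26.0‰

Rayleigh residual: δ_res = (δ₀ + 1000)·f^(α−1) − 1000
α − 1 = 0.02870
f^(α−1) = 0.572^(0.02870) = 0.984096
δ_res = (-10.3 + 1000) × 0.984096 − 1000 = 973.959 − 1000 = -26.04‰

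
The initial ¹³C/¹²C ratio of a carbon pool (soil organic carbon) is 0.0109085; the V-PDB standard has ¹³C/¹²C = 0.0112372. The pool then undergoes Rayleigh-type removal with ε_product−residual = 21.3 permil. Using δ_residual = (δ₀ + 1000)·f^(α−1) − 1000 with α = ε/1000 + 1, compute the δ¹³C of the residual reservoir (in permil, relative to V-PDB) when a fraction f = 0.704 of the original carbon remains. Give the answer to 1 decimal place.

-36.5 permil

δ₀ = (0.0109085/0.0112372 − 1)×1000 = (0.970749 − 1)×1000 = -29.251 permil
α − 1 = ε/1000 = 0.0213
f^(α−1) = 0.704^(0.0213) = 0.992552
δ_res = (-29.251 + 1000) × 0.992552 − 1000 = 963.519 − 1000 = -36.48 permil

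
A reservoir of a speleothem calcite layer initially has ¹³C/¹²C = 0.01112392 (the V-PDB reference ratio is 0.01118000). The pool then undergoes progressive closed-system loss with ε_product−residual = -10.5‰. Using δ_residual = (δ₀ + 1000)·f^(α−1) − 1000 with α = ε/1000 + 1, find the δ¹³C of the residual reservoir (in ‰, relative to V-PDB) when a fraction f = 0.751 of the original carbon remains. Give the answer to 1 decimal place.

δ₀ = (0.01112392/0.01118000 − 1)×1000 = (0.994984 − 1)×1000 = -5.016‰
α − 1 = ε/1000 = -0.0105
f^(α−1) = 0.751^(-0.0105) = 1.003011
δ_res = (-5.016 + 1000) × 1.003011 − 1000 = 997.980 − 1000 = -2.02‰

-2.0‰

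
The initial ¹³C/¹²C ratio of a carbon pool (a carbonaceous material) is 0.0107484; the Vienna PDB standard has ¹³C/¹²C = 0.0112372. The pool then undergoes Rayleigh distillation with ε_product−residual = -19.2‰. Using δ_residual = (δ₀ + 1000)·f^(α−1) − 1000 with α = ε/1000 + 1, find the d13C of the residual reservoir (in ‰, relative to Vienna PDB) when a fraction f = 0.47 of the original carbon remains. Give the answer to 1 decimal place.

-29.5‰

δ₀ = (0.0107484/0.0112372 − 1)×1000 = (0.956502 − 1)×1000 = -43.498‰
α − 1 = ε/1000 = -0.0192
f^(α−1) = 0.47^(-0.0192) = 1.014602
δ_res = (-43.498 + 1000) × 1.014602 − 1000 = 970.468 − 1000 = -29.53‰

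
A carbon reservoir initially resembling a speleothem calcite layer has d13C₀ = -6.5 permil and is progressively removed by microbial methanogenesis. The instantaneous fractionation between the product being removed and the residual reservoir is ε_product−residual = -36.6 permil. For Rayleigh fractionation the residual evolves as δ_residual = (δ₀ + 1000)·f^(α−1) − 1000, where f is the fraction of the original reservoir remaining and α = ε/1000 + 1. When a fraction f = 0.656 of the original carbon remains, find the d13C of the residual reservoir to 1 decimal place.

8.9 permil

Rayleigh residual: δ_res = (δ₀ + 1000)·f^(α−1) − 1000
α = ε/1000 + 1 = 0.96340, so α − 1 = -0.03660
f^(α−1) = 0.656^(-0.03660) = 1.015550
δ_res = (-6.5 + 1000) × 1.015550 − 1000 = 1008.949 − 1000 = 8.95 permil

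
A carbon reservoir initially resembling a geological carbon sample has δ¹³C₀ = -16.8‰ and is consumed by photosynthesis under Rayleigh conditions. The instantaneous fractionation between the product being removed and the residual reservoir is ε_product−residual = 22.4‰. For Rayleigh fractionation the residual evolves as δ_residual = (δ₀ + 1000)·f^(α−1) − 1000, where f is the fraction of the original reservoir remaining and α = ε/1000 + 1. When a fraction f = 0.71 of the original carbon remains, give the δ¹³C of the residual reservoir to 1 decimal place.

-24.3‰

Rayleigh residual: δ_res = (δ₀ + 1000)·f^(α−1) − 1000
α = ε/1000 + 1 = 1.02240, so α − 1 = 0.02240
f^(α−1) = 0.71^(0.02240) = 0.992358
δ_res = (-16.8 + 1000) × 0.992358 − 1000 = 975.686 − 1000 = -24.31‰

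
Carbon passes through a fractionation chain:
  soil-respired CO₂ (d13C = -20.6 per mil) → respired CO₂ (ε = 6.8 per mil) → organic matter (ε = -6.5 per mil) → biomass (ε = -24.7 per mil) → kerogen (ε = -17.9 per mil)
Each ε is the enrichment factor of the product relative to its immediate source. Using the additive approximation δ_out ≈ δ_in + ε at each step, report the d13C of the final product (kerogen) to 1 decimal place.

-62.9 per mil

step 1: δ ≈ -20.6 + (6.8) = -13.8 per mil
step 2: δ ≈ -13.8 + (-6.5) = -20.3 per mil
step 3: δ ≈ -20.3 + (-24.7) = -45.0 per mil
step 4: δ ≈ -45.0 + (-17.9) = -62.9 per mil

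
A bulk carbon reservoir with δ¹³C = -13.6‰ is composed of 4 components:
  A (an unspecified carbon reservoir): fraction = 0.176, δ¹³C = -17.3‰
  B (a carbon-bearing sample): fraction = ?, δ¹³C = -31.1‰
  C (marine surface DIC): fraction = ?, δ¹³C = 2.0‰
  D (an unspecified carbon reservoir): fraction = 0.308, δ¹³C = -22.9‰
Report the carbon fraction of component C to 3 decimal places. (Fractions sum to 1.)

0.379

Let f_C and f_B be the unknown fractions; fractions sum to 1 so f_C + f_B = 0.516.
Mass balance: Σ fᵢ·δᵢ = δ_bulk ⇒ f_C·(2.0) + f_B·(-31.1) = -13.6 − (-10.098) = -3.502
Substitute f_B = 0.516 − f_C:
f_C·(2.0 − -31.1) = -3.502 − 0.516×(-31.1) = 12.546
f_C = 12.546 / 33.1 = 0.3790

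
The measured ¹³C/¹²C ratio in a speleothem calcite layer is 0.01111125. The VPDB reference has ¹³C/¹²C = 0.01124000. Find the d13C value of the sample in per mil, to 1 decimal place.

-11.5 per mil

d13C = (R_sample / R_standard − 1) × 1000
R_sample / R_standard = 0.01111125 / 0.01124000 = 0.988545
d13C = (0.988545 − 1) × 1000 = -11.45 per mil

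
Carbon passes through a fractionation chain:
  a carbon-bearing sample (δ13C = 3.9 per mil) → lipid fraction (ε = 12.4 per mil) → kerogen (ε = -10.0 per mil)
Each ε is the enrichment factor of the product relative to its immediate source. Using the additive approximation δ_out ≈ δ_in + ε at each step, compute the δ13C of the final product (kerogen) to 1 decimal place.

step 1: δ ≈ 3.9 + (12.4) = 16.3 per mil
step 2: δ ≈ 16.3 + (-10.0) = 6.3 per mil

6.3 per mil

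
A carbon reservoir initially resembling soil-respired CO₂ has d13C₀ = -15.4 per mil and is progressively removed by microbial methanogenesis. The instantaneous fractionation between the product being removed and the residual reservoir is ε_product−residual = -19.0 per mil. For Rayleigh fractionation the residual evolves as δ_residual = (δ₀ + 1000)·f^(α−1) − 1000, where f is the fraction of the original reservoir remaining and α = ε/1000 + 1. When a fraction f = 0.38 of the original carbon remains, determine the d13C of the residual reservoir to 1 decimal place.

Rayleigh residual: δ_res = (δ₀ + 1000)·f^(α−1) − 1000
α = ε/1000 + 1 = 0.98100, so α − 1 = -0.01900
f^(α−1) = 0.38^(-0.01900) = 1.018554
δ_res = (-15.4 + 1000) × 1.018554 − 1000 = 1002.868 − 1000 = 2.87 per mil

2.9 per mil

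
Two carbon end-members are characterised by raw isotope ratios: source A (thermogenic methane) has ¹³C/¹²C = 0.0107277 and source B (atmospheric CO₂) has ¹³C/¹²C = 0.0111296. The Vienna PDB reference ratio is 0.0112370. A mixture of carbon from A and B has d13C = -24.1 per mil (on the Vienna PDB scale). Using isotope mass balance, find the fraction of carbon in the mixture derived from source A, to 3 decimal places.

0.407

δ_A = (0.0107277/0.0112370 − 1)×1000 = (0.954677 − 1)×1000 = -45.323 per mil
δ_B = (0.0111296/0.0112370 − 1)×1000 = (0.990442 − 1)×1000 = -9.558 per mil
f_A = (δ_mix − δ_B)/(δ_A − δ_B) = (-24.1 − (-9.558))/(-45.323 − (-9.558))
f_A = -14.542 / -35.766 = 0.4066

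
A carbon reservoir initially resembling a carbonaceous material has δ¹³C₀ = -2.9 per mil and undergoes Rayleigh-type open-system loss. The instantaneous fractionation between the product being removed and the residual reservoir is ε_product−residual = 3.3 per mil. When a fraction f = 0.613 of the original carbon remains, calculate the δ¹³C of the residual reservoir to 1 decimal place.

Rayleigh residual: δ_res = (δ₀ + 1000)·f^(α−1) − 1000
α = ε/1000 + 1 = 1.00330, so α − 1 = 0.00330
f^(α−1) = 0.613^(0.00330) = 0.998386
δ_res = (-2.9 + 1000) × 0.998386 − 1000 = 995.491 − 1000 = -4.51 per mil

-4.5 per mil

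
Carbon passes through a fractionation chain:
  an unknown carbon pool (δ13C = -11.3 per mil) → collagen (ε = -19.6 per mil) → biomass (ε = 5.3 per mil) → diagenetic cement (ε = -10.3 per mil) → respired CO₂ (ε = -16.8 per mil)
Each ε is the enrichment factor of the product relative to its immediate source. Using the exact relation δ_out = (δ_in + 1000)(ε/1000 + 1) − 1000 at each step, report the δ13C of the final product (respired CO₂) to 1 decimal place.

step 1: δ = (-11.30 + 1000)·(-19.6/1000 + 1) − 1000 = -30.68 per mil
step 2: δ = (-30.68 + 1000)·(5.3/1000 + 1) − 1000 = -25.54 per mil
step 3: δ = (-25.54 + 1000)·(-10.3/1000 + 1) − 1000 = -35.58 per mil
step 4: δ = (-35.58 + 1000)·(-16.8/1000 + 1) − 1000 = -51.78 per mil

-51.8 per mil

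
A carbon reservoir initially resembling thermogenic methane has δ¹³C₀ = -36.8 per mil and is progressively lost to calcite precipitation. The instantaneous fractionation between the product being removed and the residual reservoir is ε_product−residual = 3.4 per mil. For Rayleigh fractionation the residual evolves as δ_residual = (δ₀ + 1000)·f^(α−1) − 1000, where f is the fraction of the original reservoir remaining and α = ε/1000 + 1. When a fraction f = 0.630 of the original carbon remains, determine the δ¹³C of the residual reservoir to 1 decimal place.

-38.3 per mil

Rayleigh residual: δ_res = (δ₀ + 1000)·f^(α−1) − 1000
α = ε/1000 + 1 = 1.00340, so α − 1 = 0.00340
f^(α−1) = 0.630^(0.00340) = 0.998430
δ_res = (-36.8 + 1000) × 0.998430 − 1000 = 961.688 − 1000 = -38.31 per mil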